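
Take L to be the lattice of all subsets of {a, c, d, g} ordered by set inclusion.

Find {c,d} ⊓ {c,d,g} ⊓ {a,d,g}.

{d}

Under ⊆, meet is intersection: {c,d} ∩ {c,d,g} ∩ {a,d,g} = {d}.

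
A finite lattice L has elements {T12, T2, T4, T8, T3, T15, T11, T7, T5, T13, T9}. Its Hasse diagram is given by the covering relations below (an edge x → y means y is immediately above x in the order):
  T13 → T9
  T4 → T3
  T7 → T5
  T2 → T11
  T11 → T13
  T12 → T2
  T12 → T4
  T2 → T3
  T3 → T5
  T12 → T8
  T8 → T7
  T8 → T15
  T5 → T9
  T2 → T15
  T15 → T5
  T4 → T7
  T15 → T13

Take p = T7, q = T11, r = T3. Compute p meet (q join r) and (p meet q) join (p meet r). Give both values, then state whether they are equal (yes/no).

q join r = T9, so p meet (q join r) = T7 meet T9 = T7.
p meet q = T12 and p meet r = T4, so (p meet q) join (p meet r) = T12 join T4 = T4.
Equal: no.

T7; T4; no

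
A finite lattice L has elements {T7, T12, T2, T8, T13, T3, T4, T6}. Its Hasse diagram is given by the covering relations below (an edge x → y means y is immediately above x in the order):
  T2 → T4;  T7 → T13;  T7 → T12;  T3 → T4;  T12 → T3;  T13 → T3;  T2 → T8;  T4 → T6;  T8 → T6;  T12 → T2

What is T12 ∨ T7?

T12

Common upper bounds of {T12, T7}: T12, T2, T3, T4, T6, T8.
The least among these is T12.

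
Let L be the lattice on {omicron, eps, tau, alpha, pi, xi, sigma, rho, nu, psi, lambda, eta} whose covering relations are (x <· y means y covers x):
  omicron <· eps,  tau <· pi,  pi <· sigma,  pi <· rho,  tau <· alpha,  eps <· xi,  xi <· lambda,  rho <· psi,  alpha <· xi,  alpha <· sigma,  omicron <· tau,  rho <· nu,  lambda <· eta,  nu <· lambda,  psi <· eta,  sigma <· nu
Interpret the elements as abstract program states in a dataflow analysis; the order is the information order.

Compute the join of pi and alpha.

sigma

Common upper bounds of {pi, alpha}: eta, lambda, nu, sigma.
The least among these is sigma.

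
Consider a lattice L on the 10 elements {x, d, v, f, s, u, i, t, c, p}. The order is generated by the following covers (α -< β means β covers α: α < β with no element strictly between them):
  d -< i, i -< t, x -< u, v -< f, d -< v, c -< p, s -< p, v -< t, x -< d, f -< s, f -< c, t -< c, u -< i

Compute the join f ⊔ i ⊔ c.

c

Common upper bounds of {f, i, c}: c, p.
The least among these is c.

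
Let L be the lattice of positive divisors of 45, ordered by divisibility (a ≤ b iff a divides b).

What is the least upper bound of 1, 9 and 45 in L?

45

In the divisibility order, the join is the least common multiple: lcm(1, 9, 45) = 45.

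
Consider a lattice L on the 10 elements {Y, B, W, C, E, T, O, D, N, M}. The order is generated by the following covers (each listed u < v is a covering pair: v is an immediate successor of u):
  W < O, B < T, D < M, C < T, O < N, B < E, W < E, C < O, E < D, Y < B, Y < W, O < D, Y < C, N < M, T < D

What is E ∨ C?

D

Common upper bounds of {E, C}: D, M.
The least among these is D.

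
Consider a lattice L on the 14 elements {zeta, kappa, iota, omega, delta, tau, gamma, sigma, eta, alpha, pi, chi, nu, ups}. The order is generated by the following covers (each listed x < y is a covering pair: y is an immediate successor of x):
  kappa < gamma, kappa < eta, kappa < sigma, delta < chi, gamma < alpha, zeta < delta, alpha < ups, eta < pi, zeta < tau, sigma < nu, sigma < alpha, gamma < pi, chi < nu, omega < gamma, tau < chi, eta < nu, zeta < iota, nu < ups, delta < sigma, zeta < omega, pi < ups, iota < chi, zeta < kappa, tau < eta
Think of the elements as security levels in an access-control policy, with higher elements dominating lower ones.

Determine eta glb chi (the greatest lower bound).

tau

Common lower bounds of {eta, chi}: tau, zeta.
The greatest among these is tau.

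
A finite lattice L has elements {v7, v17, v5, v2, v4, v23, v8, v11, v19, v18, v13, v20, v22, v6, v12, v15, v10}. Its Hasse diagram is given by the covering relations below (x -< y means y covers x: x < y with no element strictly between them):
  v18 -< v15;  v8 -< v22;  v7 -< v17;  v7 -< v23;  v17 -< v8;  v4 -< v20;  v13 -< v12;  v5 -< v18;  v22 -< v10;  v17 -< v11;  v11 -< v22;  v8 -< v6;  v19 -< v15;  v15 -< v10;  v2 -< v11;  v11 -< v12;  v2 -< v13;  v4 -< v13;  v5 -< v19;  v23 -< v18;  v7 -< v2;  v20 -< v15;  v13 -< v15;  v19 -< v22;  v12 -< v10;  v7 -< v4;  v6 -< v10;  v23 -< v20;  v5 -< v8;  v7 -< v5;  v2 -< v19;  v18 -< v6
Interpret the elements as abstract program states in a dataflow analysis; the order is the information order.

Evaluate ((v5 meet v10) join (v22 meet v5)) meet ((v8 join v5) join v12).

v5

v5 ∧ v10 = v5
v22 ∧ v5 = v5
v5 ∨ v5 = v5
v8 ∨ v5 = v8
v8 ∨ v12 = v10
v5 ∧ v10 = v5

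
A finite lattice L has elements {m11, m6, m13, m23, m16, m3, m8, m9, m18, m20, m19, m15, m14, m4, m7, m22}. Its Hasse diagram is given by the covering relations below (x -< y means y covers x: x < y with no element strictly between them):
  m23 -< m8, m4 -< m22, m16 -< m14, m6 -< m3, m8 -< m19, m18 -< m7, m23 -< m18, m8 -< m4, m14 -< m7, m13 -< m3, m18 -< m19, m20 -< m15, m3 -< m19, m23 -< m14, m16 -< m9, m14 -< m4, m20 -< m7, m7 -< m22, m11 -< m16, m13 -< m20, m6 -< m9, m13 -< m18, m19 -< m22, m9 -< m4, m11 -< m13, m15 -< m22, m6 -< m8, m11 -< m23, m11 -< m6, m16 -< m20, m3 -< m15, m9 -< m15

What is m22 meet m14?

m14

Common lower bounds of {m22, m14}: m11, m14, m16, m23.
The greatest among these is m14.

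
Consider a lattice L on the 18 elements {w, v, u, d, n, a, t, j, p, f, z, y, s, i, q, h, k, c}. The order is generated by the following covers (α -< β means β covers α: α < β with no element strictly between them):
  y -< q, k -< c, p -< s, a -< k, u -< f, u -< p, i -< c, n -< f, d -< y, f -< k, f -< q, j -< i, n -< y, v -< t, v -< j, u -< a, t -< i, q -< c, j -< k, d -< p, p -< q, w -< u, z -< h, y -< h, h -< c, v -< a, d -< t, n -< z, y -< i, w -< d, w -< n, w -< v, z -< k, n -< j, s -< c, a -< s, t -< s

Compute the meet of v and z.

w

Common lower bounds of {v, z}: w.
The greatest among these is w.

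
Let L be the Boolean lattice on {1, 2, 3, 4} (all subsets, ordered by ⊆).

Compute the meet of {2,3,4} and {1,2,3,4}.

Under ⊆, meet is intersection: {2,3,4} ∩ {1,2,3,4} = {2,3,4}.

{2,3,4}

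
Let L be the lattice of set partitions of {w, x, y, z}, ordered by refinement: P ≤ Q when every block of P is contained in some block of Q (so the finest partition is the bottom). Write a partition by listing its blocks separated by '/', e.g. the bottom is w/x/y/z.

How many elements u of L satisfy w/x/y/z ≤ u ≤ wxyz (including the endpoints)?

The interval [w/x/y/z, wxyz] = {w/x/y/z, w/x/yz, w/xy/z, w/xyz, w/xz/y, wx/y/z, wx/yz, wxy/z, wxyz, wxz/y, wy/x/z, wy/xz, wyz/x, wz/x/y, wz/xy}, which has 15 elements.

15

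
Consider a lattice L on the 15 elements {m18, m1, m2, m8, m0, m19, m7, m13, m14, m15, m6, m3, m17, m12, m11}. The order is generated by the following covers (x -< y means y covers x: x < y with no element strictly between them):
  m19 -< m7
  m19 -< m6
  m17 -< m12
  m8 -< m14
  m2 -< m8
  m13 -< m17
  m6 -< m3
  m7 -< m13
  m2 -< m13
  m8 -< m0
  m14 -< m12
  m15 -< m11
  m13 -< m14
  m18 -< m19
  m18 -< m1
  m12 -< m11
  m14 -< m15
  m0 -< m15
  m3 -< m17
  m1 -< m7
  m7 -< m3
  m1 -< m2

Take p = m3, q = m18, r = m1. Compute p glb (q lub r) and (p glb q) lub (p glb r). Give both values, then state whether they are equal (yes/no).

m1; m1; yes

q lub r = m1, so p glb (q lub r) = m3 glb m1 = m1.
p glb q = m18 and p glb r = m1, so (p glb q) lub (p glb r) = m18 lub m1 = m1.
Equal: yes.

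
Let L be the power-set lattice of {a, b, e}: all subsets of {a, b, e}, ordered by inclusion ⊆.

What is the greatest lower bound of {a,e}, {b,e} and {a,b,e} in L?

{e}

Under ⊆, meet is intersection: {a,e} ∩ {b,e} ∩ {a,b,e} = {e}.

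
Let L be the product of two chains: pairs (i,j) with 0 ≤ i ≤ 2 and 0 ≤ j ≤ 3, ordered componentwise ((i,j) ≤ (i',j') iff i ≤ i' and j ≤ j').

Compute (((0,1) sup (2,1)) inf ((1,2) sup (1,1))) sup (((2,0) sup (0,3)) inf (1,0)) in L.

(1,1)

(0,1) ∨ (2,1) = (2,1)
(1,2) ∨ (1,1) = (1,2)
(2,1) ∧ (1,2) = (1,1)
(2,0) ∨ (0,3) = (2,3)
(2,3) ∧ (1,0) = (1,0)
(1,1) ∨ (1,0) = (1,1)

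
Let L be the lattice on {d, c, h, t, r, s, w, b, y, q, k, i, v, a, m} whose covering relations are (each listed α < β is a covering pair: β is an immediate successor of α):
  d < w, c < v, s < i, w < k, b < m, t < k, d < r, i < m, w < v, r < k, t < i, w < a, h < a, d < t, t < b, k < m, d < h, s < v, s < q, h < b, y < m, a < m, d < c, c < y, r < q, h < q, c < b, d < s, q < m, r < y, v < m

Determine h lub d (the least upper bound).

Common upper bounds of {h, d}: a, b, h, m, q.
The least among these is h.

h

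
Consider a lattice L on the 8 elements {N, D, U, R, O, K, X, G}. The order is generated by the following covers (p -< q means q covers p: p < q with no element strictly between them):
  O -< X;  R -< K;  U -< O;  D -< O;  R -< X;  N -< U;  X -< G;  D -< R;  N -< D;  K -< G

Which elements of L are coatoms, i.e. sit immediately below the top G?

The coatoms are exactly the elements covered by G: K, X.

K, X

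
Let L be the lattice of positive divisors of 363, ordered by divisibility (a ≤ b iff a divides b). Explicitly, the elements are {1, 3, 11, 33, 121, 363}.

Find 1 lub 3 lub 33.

33

In the divisibility order, the join is the least common multiple: lcm(1, 3, 33) = 33.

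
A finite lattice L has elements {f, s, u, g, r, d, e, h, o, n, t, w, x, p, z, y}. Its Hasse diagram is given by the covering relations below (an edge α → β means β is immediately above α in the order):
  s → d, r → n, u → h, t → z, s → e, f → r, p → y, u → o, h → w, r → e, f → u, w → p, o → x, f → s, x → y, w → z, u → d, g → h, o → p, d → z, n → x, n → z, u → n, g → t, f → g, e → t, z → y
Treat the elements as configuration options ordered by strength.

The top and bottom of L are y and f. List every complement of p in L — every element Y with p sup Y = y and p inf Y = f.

e, r, s

Need Y with p ∨ Y = y and p ∧ Y = f.
Checking each element gives: e, r, s.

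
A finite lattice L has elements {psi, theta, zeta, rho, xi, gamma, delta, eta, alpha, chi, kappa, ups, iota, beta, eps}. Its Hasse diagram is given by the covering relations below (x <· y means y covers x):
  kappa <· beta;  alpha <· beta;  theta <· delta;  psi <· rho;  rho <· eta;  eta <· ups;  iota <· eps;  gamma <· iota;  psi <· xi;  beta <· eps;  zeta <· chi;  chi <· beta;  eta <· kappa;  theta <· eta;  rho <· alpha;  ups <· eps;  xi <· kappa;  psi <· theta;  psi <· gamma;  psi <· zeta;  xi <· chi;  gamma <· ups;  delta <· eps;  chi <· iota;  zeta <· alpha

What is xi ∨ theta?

kappa

Common upper bounds of {xi, theta}: beta, eps, kappa.
The least among these is kappa.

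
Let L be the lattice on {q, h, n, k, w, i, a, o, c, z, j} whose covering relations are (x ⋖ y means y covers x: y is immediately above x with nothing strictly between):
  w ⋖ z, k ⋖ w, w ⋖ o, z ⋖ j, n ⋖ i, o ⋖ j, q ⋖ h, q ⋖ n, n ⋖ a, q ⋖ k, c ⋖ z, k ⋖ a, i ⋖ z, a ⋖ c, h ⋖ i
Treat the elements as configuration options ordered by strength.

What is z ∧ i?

Common lower bounds of {z, i}: h, i, n, q.
The greatest among these is i.

i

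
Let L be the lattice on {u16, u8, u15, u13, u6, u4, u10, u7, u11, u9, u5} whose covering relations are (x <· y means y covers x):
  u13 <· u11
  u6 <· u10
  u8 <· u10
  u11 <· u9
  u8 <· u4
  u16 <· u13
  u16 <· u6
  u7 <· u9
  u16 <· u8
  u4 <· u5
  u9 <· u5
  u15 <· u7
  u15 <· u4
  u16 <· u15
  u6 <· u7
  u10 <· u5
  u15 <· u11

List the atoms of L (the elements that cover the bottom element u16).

The atoms are exactly the elements that cover u16: u13, u15, u6, u8.

u13, u15, u6, u8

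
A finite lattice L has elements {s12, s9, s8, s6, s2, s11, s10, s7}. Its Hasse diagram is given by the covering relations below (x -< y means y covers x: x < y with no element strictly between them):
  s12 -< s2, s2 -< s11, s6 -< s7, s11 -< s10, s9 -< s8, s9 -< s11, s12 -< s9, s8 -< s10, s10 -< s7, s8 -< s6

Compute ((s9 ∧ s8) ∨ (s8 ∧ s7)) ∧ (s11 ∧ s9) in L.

s9 ∧ s8 = s9
s8 ∧ s7 = s8
s9 ∨ s8 = s8
s11 ∧ s9 = s9
s8 ∧ s9 = s9

s9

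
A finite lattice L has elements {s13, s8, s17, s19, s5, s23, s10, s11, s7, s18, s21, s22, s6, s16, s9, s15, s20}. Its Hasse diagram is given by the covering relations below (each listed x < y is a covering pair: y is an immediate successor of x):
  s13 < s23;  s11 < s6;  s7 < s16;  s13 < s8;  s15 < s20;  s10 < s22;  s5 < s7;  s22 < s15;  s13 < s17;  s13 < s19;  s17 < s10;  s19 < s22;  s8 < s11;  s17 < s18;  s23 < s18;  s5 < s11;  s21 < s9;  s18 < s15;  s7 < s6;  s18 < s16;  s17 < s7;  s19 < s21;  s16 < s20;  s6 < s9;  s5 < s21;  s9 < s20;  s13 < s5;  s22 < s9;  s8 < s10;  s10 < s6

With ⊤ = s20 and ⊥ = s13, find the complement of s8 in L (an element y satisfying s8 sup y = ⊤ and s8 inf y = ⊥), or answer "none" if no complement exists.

Need y with s8 ∨ y = s20 and s8 ∧ y = s13.
Checking each element gives: s16.

s16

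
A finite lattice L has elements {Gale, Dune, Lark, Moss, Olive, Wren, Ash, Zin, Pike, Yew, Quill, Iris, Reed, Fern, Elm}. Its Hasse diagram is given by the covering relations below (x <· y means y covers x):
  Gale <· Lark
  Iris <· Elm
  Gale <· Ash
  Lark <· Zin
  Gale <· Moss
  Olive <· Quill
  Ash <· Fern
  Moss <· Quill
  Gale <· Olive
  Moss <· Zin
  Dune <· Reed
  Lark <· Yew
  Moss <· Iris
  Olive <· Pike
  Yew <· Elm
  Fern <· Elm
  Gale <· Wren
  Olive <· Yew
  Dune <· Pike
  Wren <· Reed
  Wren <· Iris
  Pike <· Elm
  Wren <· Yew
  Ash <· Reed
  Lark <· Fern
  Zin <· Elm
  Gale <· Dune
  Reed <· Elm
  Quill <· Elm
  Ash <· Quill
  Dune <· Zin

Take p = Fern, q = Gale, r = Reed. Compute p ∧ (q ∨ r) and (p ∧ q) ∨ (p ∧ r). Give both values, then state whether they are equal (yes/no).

q ∨ r = Reed, so p ∧ (q ∨ r) = Fern ∧ Reed = Ash.
p ∧ q = Gale and p ∧ r = Ash, so (p ∧ q) ∨ (p ∧ r) = Gale ∨ Ash = Ash.
Equal: yes.

Ash; Ash; yes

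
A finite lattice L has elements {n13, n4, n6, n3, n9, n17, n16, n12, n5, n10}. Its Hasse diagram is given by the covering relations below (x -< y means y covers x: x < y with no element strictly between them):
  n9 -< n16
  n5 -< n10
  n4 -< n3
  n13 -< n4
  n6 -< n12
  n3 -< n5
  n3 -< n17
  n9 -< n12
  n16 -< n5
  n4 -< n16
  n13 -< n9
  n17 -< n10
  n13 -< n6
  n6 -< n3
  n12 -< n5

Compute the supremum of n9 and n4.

n16

Common upper bounds of {n9, n4}: n10, n16, n5.
The least among these is n16.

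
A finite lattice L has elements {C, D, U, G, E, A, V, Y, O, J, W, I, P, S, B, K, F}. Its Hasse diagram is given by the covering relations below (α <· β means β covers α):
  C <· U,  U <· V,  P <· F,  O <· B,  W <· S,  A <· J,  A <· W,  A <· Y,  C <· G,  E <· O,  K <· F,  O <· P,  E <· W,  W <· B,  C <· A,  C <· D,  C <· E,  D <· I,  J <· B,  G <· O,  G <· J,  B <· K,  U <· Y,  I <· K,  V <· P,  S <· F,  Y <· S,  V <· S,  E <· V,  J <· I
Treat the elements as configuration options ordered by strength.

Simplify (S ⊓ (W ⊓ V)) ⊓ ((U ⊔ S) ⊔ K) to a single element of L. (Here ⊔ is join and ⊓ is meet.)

E

W ∧ V = E
S ∧ E = E
U ∨ S = S
S ∨ K = F
E ∧ F = E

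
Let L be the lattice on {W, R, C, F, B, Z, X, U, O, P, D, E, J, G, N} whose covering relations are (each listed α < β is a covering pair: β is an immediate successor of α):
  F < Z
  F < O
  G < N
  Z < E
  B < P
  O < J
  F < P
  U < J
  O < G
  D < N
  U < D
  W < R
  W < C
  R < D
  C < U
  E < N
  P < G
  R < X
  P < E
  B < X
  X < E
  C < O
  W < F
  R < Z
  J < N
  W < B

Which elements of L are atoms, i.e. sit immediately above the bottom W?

The atoms are exactly the elements that cover W: B, C, F, R.

B, C, F, R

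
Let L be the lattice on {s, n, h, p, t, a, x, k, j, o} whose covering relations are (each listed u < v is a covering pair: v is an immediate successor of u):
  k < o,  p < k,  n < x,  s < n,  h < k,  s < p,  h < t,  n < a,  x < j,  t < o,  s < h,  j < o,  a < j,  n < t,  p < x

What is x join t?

o

Common upper bounds of {x, t}: o.
The least among these is o.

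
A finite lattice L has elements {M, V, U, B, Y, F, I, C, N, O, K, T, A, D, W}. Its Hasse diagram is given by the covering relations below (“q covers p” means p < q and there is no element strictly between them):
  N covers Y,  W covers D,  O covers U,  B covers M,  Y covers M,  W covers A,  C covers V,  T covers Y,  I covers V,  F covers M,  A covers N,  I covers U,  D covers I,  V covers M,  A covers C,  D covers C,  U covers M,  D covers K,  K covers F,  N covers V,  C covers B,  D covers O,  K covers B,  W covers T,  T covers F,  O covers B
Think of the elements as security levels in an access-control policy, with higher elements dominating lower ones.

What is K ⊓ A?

B

Common lower bounds of {K, A}: B, M.
The greatest among these is B.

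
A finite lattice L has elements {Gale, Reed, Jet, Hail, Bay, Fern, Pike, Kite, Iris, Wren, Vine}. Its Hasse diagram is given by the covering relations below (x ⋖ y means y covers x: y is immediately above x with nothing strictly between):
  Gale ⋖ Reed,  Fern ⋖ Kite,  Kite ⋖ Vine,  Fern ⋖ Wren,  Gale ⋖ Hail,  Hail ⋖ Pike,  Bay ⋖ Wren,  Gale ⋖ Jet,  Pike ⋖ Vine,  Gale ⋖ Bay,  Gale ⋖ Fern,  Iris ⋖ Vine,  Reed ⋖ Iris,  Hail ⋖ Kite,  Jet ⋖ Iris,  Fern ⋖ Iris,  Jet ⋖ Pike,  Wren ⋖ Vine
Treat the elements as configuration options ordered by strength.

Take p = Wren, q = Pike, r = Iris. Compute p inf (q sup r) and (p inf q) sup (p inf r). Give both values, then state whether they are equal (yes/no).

Wren; Fern; no

q sup r = Vine, so p inf (q sup r) = Wren inf Vine = Wren.
p inf q = Gale and p inf r = Fern, so (p inf q) sup (p inf r) = Gale sup Fern = Fern.
Equal: no.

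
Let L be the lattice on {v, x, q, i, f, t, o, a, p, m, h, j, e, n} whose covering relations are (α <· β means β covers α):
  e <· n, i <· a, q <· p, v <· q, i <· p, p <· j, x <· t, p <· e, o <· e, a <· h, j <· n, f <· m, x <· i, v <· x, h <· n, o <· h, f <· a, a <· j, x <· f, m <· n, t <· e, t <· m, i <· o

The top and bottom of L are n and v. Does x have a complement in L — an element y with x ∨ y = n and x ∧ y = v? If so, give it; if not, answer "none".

none

For every candidate y, either x ∨ y ≠ n or x ∧ y ≠ v; no complement exists.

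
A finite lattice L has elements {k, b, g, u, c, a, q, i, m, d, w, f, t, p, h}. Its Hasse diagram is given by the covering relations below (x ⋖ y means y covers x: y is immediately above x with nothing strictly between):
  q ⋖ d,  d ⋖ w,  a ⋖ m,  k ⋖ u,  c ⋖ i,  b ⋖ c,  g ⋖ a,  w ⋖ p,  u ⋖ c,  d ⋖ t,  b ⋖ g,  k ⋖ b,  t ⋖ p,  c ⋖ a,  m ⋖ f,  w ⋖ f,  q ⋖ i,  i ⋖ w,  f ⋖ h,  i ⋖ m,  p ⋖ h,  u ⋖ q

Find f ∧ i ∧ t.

q

Common lower bounds of {f, i, t}: k, q, u.
The greatest among these is q.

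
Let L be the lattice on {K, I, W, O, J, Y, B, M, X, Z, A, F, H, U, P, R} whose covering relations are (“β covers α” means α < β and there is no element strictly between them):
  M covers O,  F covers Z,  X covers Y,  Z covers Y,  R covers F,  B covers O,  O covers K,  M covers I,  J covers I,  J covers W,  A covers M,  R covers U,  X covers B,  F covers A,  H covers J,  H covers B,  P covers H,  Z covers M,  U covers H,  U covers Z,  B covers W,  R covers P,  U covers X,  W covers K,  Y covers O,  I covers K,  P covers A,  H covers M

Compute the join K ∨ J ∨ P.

P

Common upper bounds of {K, J, P}: P, R.
The least among these is P.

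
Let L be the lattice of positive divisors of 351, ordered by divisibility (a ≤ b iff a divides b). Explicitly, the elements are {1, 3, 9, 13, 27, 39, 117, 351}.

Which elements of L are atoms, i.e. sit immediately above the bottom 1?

The atoms are exactly the elements that cover 1: 13, 3.

13, 3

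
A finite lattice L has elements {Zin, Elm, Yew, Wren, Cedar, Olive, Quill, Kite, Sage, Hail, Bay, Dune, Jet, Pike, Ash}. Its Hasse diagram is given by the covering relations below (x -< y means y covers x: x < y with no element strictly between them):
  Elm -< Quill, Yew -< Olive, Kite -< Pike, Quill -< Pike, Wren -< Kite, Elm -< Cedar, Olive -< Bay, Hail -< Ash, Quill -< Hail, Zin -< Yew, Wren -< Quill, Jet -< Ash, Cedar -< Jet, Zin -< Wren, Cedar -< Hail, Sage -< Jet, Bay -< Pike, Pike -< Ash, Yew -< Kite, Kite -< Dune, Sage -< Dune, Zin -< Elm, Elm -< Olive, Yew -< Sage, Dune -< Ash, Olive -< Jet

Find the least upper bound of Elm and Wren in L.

Quill

Common upper bounds of {Elm, Wren}: Ash, Hail, Pike, Quill.
The least among these is Quill.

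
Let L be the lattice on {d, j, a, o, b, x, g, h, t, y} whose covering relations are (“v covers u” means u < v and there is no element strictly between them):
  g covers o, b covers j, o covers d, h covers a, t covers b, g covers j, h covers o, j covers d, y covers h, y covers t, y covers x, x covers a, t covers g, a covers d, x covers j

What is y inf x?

Common lower bounds of {y, x}: a, d, j, x.
The greatest among these is x.

x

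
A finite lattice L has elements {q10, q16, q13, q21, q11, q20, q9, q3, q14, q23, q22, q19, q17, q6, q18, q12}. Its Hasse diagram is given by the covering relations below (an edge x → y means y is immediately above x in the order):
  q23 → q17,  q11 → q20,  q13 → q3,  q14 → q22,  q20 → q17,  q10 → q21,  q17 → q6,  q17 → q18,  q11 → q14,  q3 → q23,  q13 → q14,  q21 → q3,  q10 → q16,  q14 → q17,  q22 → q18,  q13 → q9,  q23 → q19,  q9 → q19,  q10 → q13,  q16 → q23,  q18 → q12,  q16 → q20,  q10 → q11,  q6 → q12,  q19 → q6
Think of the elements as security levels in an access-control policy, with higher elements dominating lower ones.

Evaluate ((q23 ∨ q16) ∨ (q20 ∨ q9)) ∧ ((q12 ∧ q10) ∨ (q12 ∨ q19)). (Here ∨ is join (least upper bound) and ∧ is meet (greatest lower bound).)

q23 ∨ q16 = q23
q20 ∨ q9 = q6
q23 ∨ q6 = q6
q12 ∧ q10 = q10
q12 ∨ q19 = q12
q10 ∨ q12 = q12
q6 ∧ q12 = q6

q6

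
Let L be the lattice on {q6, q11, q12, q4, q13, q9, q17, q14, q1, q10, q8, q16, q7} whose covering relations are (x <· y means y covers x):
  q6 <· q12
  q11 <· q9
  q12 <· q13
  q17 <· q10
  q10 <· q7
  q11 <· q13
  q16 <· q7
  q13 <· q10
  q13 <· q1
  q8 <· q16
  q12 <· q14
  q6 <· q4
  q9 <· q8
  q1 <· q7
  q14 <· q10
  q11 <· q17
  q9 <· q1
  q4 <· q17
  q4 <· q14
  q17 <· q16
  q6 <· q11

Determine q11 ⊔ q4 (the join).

q17

Common upper bounds of {q11, q4}: q10, q16, q17, q7.
The least among these is q17.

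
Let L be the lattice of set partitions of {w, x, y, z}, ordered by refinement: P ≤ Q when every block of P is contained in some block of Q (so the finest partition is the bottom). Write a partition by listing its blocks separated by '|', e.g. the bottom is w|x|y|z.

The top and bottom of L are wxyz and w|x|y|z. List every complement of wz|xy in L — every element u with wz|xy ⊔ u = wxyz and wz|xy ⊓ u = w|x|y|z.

wx|yz, wx|y|z, wy|xz, wy|x|z, w|xz|y, w|x|yz

Need u with wz|xy ∨ u = wxyz and wz|xy ∧ u = w|x|y|z.
Checking each element gives: wx|yz, wx|y|z, wy|xz, wy|x|z, w|xz|y, w|x|yz.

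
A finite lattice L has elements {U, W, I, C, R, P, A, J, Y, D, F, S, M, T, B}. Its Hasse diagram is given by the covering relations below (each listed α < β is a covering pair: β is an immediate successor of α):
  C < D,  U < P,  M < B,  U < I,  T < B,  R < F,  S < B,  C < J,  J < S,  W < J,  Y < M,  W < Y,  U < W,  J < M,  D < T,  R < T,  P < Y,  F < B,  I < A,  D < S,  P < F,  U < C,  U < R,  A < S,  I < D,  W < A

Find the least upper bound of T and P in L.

B

Common upper bounds of {T, P}: B.
The least among these is B.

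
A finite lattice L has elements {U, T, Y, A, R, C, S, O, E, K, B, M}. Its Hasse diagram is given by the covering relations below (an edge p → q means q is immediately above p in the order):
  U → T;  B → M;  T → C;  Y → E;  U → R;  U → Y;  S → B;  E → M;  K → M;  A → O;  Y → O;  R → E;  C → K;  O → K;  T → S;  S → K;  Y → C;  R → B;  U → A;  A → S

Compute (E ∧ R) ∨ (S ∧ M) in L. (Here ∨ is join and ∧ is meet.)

E ∧ R = R
S ∧ M = S
R ∨ S = B

B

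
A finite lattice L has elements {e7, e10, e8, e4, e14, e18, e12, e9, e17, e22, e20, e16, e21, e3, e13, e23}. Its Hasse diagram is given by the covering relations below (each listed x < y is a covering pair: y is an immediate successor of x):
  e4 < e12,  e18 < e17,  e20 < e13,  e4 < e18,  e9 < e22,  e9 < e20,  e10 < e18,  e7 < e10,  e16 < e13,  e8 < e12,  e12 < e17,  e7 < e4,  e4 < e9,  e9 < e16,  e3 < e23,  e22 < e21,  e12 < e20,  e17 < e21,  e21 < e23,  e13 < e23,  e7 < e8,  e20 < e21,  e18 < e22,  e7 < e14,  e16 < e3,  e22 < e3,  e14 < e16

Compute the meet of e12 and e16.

Common lower bounds of {e12, e16}: e4, e7.
The greatest among these is e4.

e4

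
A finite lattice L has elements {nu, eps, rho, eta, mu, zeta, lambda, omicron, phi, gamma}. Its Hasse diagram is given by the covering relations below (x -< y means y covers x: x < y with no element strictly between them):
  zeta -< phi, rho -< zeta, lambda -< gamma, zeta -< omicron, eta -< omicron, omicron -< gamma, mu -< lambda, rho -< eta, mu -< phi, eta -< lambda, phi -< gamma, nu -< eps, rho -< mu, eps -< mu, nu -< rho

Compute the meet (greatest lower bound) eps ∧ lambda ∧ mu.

eps

Common lower bounds of {eps, lambda, mu}: eps, nu.
The greatest among these is eps.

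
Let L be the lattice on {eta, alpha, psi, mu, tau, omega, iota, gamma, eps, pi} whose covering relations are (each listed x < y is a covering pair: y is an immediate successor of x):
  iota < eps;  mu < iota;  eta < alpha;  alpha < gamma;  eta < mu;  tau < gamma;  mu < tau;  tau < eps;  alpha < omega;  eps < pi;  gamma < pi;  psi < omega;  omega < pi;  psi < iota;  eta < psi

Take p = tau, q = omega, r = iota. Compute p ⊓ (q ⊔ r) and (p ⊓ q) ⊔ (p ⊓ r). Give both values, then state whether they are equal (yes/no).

tau; mu; no

q ⊔ r = pi, so p ⊓ (q ⊔ r) = tau ⊓ pi = tau.
p ⊓ q = eta and p ⊓ r = mu, so (p ⊓ q) ⊔ (p ⊓ r) = eta ⊔ mu = mu.
Equal: no.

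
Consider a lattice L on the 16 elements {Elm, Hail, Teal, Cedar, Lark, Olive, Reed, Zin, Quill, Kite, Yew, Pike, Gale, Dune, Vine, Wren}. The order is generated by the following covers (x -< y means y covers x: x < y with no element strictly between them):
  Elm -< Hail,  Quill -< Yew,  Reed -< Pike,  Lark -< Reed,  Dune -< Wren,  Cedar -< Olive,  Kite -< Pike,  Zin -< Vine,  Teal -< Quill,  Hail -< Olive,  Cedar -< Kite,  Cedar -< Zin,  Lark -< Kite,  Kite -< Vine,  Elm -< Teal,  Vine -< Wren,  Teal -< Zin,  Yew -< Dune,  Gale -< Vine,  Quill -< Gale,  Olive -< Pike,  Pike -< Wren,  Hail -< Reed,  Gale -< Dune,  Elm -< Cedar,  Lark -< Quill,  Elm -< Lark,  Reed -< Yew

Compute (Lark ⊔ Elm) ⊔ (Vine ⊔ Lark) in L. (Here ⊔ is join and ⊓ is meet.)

Vine

Lark ∨ Elm = Lark
Vine ∨ Lark = Vine
Lark ∨ Vine = Vine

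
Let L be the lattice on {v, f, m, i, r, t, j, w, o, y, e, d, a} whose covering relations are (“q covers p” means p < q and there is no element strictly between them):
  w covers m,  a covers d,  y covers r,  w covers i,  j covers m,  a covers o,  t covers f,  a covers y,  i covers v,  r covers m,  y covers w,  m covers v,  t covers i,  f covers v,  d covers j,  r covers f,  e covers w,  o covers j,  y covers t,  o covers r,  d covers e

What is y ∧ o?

r

Common lower bounds of {y, o}: f, m, r, v.
The greatest among these is r.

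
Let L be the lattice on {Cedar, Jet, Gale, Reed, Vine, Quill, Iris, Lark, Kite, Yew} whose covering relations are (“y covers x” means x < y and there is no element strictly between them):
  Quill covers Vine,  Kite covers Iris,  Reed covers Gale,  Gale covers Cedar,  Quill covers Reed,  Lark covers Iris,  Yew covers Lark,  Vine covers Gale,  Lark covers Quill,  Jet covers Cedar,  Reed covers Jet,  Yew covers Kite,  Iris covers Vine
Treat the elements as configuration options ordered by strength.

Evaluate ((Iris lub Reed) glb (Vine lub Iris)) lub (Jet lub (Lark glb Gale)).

Lark

Iris ∨ Reed = Lark
Vine ∨ Iris = Iris
Lark ∧ Iris = Iris
Lark ∧ Gale = Gale
Jet ∨ Gale = Reed
Iris ∨ Reed = Lark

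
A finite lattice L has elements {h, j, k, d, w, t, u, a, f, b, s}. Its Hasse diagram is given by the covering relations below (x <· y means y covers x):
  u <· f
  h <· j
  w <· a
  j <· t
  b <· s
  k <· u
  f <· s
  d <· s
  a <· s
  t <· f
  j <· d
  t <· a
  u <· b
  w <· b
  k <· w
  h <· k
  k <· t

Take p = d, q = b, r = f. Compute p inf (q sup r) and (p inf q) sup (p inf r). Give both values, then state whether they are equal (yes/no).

q sup r = s, so p inf (q sup r) = d inf s = d.
p inf q = h and p inf r = j, so (p inf q) sup (p inf r) = h sup j = j.
Equal: no.

d; j; no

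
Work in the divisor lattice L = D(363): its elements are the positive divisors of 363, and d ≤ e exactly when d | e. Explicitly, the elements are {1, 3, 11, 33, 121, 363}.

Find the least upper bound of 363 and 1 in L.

363

Common upper bounds of {363, 1}: 363.
The least among these is 363.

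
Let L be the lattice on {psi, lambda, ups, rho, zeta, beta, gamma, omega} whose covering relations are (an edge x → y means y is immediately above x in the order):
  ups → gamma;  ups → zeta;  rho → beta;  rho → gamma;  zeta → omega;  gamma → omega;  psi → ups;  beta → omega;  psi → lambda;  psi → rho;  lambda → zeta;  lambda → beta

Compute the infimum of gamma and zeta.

Common lower bounds of {gamma, zeta}: psi, ups.
The greatest among these is ups.

ups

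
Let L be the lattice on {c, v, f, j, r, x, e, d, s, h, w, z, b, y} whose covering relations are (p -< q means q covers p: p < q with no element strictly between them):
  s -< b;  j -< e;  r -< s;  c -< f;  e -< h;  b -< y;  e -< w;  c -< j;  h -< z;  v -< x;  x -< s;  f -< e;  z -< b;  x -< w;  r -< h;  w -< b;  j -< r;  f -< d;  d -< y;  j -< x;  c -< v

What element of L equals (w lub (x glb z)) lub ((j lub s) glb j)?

w

x ∧ z = j
w ∨ j = w
j ∨ s = s
s ∧ j = j
w ∨ j = w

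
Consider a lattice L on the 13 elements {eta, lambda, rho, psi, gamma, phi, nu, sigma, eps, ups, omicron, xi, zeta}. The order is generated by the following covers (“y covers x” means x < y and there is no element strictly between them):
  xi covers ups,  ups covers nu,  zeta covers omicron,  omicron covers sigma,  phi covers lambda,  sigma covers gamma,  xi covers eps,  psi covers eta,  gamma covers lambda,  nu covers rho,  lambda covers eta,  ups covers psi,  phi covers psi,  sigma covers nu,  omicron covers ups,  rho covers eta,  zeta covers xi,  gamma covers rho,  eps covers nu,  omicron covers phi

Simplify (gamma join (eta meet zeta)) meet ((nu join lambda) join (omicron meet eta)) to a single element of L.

gamma

eta ∧ zeta = eta
gamma ∨ eta = gamma
nu ∨ lambda = sigma
omicron ∧ eta = eta
sigma ∨ eta = sigma
gamma ∧ sigma = gamma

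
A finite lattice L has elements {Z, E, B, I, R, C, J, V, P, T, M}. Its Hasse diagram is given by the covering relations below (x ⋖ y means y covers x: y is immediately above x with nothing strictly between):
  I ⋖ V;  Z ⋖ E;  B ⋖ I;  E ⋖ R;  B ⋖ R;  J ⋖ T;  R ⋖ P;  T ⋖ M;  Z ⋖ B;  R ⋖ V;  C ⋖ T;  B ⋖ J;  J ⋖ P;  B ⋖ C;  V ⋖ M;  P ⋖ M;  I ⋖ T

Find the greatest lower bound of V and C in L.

B

Common lower bounds of {V, C}: B, Z.
The greatest among these is B.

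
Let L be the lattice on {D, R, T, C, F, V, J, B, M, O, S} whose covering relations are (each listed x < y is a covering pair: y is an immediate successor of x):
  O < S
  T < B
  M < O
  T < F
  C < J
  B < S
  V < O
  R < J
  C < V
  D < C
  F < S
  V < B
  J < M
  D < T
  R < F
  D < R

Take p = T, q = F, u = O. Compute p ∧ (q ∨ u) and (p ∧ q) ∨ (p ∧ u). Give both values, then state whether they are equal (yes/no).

T; T; yes

q ∨ u = S, so p ∧ (q ∨ u) = T ∧ S = T.
p ∧ q = T and p ∧ u = D, so (p ∧ q) ∨ (p ∧ u) = T ∨ D = T.
Equal: yes.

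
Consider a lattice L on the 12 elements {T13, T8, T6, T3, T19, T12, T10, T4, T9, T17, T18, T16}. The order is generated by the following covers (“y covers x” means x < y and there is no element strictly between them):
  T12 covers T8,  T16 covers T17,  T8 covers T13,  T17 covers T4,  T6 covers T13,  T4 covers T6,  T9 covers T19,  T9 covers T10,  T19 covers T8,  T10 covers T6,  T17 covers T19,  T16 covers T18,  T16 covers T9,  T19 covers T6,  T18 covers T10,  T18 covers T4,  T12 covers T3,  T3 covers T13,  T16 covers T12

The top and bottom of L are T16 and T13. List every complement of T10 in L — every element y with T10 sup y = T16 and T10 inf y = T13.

Need y with T10 ∨ y = T16 and T10 ∧ y = T13.
Checking each element gives: T12, T3.

T12, T3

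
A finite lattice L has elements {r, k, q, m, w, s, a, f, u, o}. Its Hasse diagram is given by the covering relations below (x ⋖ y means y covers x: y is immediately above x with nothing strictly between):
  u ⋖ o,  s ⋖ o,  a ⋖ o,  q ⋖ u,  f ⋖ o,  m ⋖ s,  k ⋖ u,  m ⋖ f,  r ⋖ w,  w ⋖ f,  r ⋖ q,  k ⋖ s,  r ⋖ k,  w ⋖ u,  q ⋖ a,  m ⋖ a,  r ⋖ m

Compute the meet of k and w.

r

Common lower bounds of {k, w}: r.
The greatest among these is r.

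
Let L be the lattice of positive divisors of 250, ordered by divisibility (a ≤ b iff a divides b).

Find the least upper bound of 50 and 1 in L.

50

In the divisibility order, the join is the least common multiple: lcm(50, 1) = 50.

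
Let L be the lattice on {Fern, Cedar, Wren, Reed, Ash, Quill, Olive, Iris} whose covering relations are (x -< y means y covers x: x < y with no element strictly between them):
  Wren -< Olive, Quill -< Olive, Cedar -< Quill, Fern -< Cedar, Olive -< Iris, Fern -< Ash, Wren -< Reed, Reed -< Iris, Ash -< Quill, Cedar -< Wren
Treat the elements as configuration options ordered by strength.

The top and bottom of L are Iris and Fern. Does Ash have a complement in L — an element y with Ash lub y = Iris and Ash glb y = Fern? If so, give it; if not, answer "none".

Need y with Ash ∨ y = Iris and Ash ∧ y = Fern.
Checking each element gives: Reed.

Reed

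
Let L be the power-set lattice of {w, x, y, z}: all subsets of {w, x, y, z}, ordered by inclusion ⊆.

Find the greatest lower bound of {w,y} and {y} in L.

Under ⊆, meet is intersection: {w,y} ∩ {y} = {y}.

{y}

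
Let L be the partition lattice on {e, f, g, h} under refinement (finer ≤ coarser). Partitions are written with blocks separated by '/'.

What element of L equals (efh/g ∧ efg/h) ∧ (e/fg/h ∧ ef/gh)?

e/f/g/h

efh/g ∧ efg/h = ef/g/h
e/fg/h ∧ ef/gh = e/f/g/h
ef/g/h ∧ e/f/g/h = e/f/g/h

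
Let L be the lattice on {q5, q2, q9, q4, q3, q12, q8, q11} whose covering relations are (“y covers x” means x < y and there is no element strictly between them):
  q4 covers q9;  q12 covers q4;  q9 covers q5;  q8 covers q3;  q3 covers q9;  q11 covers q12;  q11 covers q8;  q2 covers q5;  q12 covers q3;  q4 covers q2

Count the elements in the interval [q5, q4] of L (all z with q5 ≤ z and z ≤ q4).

The interval [q5, q4] = {q2, q4, q5, q9}, which has 4 elements.

4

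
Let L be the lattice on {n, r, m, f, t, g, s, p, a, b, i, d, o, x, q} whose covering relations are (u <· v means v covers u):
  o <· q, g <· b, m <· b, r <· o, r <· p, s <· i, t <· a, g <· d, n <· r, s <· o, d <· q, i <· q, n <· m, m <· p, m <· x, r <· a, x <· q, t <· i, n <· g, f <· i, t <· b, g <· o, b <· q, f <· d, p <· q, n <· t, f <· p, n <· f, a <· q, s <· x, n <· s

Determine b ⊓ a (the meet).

t

Common lower bounds of {b, a}: n, t.
The greatest among these is t.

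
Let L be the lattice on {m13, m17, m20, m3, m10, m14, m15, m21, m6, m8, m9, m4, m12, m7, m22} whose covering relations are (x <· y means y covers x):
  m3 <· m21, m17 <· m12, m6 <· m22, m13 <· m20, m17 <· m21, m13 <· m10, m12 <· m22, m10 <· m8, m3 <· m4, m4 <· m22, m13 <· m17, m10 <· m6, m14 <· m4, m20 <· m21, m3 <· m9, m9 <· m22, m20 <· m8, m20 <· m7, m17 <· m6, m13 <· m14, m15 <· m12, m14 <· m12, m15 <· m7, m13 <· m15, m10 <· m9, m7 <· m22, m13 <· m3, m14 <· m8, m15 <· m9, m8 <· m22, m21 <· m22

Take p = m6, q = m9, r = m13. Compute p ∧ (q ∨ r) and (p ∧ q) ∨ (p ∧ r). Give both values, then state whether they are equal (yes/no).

m10; m10; yes

q ∨ r = m9, so p ∧ (q ∨ r) = m6 ∧ m9 = m10.
p ∧ q = m10 and p ∧ r = m13, so (p ∧ q) ∨ (p ∧ r) = m10 ∨ m13 = m10.
Equal: yes.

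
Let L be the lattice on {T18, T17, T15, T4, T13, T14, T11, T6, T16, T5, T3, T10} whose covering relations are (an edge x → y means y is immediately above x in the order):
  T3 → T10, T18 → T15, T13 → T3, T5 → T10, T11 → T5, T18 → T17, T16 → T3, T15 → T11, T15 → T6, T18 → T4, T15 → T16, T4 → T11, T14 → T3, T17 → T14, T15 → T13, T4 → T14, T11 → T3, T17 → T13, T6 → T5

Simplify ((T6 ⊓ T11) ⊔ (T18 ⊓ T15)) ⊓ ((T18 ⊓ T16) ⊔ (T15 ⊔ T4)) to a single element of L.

T15

T6 ∧ T11 = T15
T18 ∧ T15 = T18
T15 ∨ T18 = T15
T18 ∧ T16 = T18
T15 ∨ T4 = T11
T18 ∨ T11 = T11
T15 ∧ T11 = T15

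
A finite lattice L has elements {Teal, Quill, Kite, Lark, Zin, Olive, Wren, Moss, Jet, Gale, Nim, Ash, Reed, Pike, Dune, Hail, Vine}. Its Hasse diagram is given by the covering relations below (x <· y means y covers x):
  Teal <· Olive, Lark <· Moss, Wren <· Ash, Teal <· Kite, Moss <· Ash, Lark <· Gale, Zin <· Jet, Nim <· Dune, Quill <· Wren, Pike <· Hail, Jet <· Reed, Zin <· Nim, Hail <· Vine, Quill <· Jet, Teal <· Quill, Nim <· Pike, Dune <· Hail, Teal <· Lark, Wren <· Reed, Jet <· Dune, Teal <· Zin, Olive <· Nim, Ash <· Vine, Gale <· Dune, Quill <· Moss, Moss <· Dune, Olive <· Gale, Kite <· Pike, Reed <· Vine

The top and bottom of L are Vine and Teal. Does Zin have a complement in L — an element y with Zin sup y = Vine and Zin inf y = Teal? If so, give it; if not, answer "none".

Need y with Zin ∨ y = Vine and Zin ∧ y = Teal.
Checking each element gives: Ash.

Ash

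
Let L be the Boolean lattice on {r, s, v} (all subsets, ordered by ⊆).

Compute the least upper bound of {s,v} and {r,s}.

Under ⊆, join is union: {s,v} ∪ {r,s} = {r,s,v}.

{r,s,v}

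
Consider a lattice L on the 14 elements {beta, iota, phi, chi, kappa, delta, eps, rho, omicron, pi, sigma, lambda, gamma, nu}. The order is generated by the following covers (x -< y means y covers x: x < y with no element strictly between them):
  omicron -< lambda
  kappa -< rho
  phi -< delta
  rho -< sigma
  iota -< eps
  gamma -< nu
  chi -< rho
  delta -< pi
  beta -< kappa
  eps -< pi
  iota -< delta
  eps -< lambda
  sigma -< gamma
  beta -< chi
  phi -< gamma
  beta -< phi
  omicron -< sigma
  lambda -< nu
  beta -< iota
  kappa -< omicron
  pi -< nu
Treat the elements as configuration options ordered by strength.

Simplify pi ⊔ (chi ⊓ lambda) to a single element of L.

chi ∧ lambda = beta
pi ∨ beta = pi

pi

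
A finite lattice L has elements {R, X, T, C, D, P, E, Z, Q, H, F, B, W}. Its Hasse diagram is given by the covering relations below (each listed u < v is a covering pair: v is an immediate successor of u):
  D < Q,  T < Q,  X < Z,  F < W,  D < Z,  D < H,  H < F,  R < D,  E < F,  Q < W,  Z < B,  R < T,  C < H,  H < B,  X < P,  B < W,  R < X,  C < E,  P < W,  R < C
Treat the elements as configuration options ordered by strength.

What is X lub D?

Common upper bounds of {X, D}: B, W, Z.
The least among these is Z.

Z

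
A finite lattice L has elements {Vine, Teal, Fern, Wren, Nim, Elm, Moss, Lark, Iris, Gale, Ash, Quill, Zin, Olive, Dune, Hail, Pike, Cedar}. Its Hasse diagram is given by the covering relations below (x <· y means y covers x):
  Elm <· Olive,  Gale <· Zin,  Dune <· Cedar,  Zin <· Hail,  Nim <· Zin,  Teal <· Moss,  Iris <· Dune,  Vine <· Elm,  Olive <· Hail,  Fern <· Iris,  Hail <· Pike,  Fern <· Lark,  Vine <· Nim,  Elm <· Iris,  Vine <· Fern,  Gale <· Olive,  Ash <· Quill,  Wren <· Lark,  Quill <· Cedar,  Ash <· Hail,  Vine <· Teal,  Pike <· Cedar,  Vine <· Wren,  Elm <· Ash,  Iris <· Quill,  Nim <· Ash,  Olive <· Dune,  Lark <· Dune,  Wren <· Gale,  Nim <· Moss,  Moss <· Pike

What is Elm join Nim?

Ash

Common upper bounds of {Elm, Nim}: Ash, Cedar, Hail, Pike, Quill.
The least among these is Ash.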